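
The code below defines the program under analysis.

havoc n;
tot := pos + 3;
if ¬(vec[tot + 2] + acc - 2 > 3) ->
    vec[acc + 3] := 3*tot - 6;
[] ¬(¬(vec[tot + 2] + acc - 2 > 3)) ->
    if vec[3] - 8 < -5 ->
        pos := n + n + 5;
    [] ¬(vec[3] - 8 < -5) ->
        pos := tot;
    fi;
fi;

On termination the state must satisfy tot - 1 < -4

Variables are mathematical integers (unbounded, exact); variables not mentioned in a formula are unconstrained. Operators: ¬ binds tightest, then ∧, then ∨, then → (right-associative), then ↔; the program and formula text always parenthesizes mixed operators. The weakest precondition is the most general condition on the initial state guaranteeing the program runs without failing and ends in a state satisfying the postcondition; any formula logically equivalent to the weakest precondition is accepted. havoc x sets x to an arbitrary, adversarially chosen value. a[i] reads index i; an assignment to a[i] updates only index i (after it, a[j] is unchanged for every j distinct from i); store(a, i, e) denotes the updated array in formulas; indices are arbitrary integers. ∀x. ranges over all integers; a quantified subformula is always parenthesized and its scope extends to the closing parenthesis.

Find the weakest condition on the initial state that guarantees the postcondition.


Working backward. After the program, the postcondition tot - 1 < -4 must hold; in canonical form it is tot < -3.
Then branch requires tot < -3; else branch requires (vec[3] < 3 → tot < -3) ∧ ((¬(vec[3] < 3)) → tot < -3).
Before the if: ((¬(vec[tot + 2] + acc > 5)) → tot < -3) ∧ (vec[tot + 2] + acc > 5 → ((vec[3] < 3 → tot < -3) ∧ ((¬(vec[3] < 3)) → tot < -3)))
Before tot := pos + 3: ((¬(vec[pos + 5] + acc > 5)) → pos < -6) ∧ (vec[pos + 5] + acc > 5 → ((vec[3] < 3 → pos < -6) ∧ ((¬(vec[3] < 3)) → pos < -6)))
Before havoc n: ((¬(vec[pos + 5] + acc > 5)) → pos < -6) ∧ (vec[pos + 5] + acc > 5 → ((vec[3] < 3 → pos < -6) ∧ ((¬(vec[3] < 3)) → pos < -6)))
Answer: WP = ((¬(vec[pos + 5] + acc > 5)) → pos < -6) ∧ (vec[pos + 5] + acc > 5 → ((vec[3] < 3 → pos < -6) ∧ ((¬(vec[3] < 3)) → pos < -6)))


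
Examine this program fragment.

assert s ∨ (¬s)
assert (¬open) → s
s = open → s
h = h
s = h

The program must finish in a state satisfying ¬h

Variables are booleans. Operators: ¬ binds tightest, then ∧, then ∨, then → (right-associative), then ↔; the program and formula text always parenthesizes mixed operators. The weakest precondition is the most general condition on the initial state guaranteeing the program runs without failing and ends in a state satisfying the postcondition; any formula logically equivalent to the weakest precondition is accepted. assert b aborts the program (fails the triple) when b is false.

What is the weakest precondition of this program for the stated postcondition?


Working backward. After the program, ¬h must hold.
Before s := h: ¬h
Before h := h: ¬h
Before s := open → s: ¬h
Before assert (¬open) → s: ((¬open) → s) ∧ (¬h)
Before assert s ∨ (¬s): ((¬open) → s) ∧ (¬h)
Answer: WP = ((¬open) → s) ∧ (¬h)


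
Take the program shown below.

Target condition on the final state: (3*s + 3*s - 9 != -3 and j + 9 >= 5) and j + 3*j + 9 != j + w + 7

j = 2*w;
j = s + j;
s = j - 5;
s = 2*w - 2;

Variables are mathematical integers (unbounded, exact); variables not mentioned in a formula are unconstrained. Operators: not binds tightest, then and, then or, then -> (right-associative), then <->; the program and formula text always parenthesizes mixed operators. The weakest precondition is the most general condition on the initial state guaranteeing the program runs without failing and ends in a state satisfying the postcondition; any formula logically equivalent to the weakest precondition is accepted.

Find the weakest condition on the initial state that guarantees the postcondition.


Working backward. After the program, the postcondition (3*s + 3*s - 9 != -3 and j + 9 >= 5) and j + 3*j + 9 != j + w + 7 must hold; in canonical form it is 6*s != 6 and j >= -4 and 3*j != w - 2.
Before s := 2*w - 2: 12*w != 18 and j >= -4 and 3*j != w - 2
Before s := j - 5: 12*w != 18 and j >= -4 and 3*j != w - 2
Before j := s + j: 12*w != 18 and j + s >= -4 and 3*j + 3*s != w - 2
Before j := 2*w: 12*w != 18 and s + 2*w >= -4 and 3*s + 5*w != -2
Answer: WP = 12*w != 18 and s + 2*w >= -4 and 3*s + 5*w != -2


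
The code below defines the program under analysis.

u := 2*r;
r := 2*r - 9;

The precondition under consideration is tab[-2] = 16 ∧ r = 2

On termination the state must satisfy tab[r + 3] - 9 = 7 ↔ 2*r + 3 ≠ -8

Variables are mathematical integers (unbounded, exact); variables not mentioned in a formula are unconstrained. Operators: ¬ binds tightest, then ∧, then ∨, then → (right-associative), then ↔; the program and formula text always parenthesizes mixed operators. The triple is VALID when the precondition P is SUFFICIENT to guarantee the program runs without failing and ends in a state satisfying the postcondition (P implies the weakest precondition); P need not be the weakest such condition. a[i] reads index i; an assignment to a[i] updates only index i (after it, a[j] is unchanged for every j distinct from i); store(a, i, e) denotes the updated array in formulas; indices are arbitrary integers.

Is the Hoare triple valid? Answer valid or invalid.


Working backward. After the program, the postcondition tab[r + 3] - 9 = 7 ↔ 2*r + 3 ≠ -8 must hold; in canonical form it is tab[r + 3] = 16 ↔ 2*r ≠ -11.
Before r := 2*r - 9: tab[2*r - 6] = 16 ↔ 4*r ≠ 7
Before u := 2*r: tab[2*r - 6] = 16 ↔ 4*r ≠ 7
The weakest precondition is tab[2*r - 6] = 16 ↔ 4*r ≠ 7.
Check whether tab[-2] = 16 ∧ r = 2 implies it.
Every state satisfying the precondition satisfies the weakest precondition: the implication holds.
Answer: valid


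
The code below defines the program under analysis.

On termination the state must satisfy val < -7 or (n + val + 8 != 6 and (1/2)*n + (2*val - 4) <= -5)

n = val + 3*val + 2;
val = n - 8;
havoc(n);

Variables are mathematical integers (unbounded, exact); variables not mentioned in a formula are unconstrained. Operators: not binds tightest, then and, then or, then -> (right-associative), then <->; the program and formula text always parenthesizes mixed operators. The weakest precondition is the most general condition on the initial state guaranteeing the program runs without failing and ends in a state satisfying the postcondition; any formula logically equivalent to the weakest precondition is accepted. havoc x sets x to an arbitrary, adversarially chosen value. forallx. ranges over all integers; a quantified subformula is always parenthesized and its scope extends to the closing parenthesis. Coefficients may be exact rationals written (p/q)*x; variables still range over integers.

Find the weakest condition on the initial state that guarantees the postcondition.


Working backward. After the program, the postcondition val < -7 or (n + val + 8 != 6 and (1/2)*n + (2*val - 4) <= -5) must hold; in canonical form it is val < -7 or (n + val != -2 and (1/2)*n + 2*val <= -1).
Before havoc n: forall n_1. (val < -7 or (n_1 + val != -2 and (1/2)*n_1 + 2*val <= -1))
Before val := n - 8: forall n_1. (n < 1 or (n + n_1 != 6 and 2*n + (1/2)*n_1 <= 15))
Before n := val + 3*val + 2: forall n_1. (4*val < -1 or (n_1 + 4*val != 4 and (1/2)*n_1 + 8*val <= 11))
Answer: WP = forall n_1. (4*val < -1 or (n_1 + 4*val != 4 and (1/2)*n_1 + 8*val <= 11))


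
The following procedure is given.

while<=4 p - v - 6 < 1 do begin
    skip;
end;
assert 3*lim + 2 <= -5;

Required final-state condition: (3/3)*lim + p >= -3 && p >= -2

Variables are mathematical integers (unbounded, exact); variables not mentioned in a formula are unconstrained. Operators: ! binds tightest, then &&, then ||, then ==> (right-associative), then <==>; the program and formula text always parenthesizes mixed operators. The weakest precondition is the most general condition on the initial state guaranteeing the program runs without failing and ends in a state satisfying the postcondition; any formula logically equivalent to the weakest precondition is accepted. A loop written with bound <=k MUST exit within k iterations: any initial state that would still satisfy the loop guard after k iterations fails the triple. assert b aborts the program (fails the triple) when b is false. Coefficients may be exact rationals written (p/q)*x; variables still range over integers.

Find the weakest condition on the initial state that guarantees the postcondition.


Working backward. After the program, the postcondition (3/3)*lim + p >= -3 && p >= -2 must hold; in canonical form it is lim + p >= -3 && p >= -2.
Before assert 3*lim + 2 <= -5: 3*lim <= -7 && lim + p >= -3 && p >= -2
Before the loop (bound <=4), unroll the exhaustion recursion (WP_0 = exit-now case; WP_j = one more guarded iteration, up to j = 4):
  WP_0: (!(p < v + 7)) && 3*lim <= -7 && lim + p >= -3 && p >= -2
  WP_1: (p < v + 7 ==> ((!(p < v + 7)) && 3*lim <= -7 && lim + p >= -3 && p >= -2)) && ((!(p < v + 7)) ==> (3*lim <= -7 && lim + p >= -3 && p >= -2))
  WP_2: (p < v + 7 ==> ((p < v + 7 ==> ((!(p < v + 7)) && 3*lim <= -7 && lim + p >= -3 && p >= -2)) && ((!(p < v + 7)) ==> (3*lim <= -7 && lim + p >= -3 && p >= -2)))) && ((!(p < v + 7)) ==> (3*lim <= -7 && lim + p >= -3 && p >= -2))
  WP_3: (p < v + 7 ==> ((p < v + 7 ==> ((p < v + 7 ==> ((!(p < v + 7)) && 3*lim <= -7 && lim + p >= -3 && p >= -2)) && ((!(p < v + 7)) ==> (3*lim <= -7 && lim + p >= -3 && p >= -2)))) && ((!(p < v + 7)) ==> (3*lim <= -7 && lim + p >= -3 && p >= -2)))) && ((!(p < v + 7)) ==> (3*lim <= -7 && lim + p >= -3 && p >= -2))
  WP_4: (p < v + 7 ==> ((p < v + 7 ==> ((p < v + 7 ==> ((p < v + 7 ==> ((!(p < v + 7)) && 3*lim <= -7 && lim + p >= -3 && p >= -2)) && ((!(p < v + 7)) ==> (3*lim <= -7 && lim + p >= -3 && p >= -2)))) && ((!(p < v + 7)) ==> (3*lim <= -7 && lim + p >= -3 && p >= -2)))) && ((!(p < v + 7)) ==> (3*lim <= -7 && lim + p >= -3 && p >= -2)))) && ((!(p < v + 7)) ==> (3*lim <= -7 && lim + p >= -3 && p >= -2))
So before the loop: (p < v + 7 ==> ((p < v + 7 ==> ((p < v + 7 ==> ((p < v + 7 ==> ((!(p < v + 7)) && 3*lim <= -7 && lim + p >= -3 && p >= -2)) && ((!(p < v + 7)) ==> (3*lim <= -7 && lim + p >= -3 && p >= -2)))) && ((!(p < v + 7)) ==> (3*lim <= -7 && lim + p >= -3 && p >= -2)))) && ((!(p < v + 7)) ==> (3*lim <= -7 && lim + p >= -3 && p >= -2)))) && ((!(p < v + 7)) ==> (3*lim <= -7 && lim + p >= -3 && p >= -2))
Answer: WP = (p < v + 7 ==> ((p < v + 7 ==> ((p < v + 7 ==> ((p < v + 7 ==> ((!(p < v + 7)) && 3*lim <= -7 && lim + p >= -3 && p >= -2)) && ((!(p < v + 7)) ==> (3*lim <= -7 && lim + p >= -3 && p >= -2)))) && ((!(p < v + 7)) ==> (3*lim <= -7 && lim + p >= -3 && p >= -2)))) && ((!(p < v + 7)) ==> (3*lim <= -7 && lim + p >= -3 && p >= -2)))) && ((!(p < v + 7)) ==> (3*lim <= -7 && lim + p >= -3 && p >= -2))


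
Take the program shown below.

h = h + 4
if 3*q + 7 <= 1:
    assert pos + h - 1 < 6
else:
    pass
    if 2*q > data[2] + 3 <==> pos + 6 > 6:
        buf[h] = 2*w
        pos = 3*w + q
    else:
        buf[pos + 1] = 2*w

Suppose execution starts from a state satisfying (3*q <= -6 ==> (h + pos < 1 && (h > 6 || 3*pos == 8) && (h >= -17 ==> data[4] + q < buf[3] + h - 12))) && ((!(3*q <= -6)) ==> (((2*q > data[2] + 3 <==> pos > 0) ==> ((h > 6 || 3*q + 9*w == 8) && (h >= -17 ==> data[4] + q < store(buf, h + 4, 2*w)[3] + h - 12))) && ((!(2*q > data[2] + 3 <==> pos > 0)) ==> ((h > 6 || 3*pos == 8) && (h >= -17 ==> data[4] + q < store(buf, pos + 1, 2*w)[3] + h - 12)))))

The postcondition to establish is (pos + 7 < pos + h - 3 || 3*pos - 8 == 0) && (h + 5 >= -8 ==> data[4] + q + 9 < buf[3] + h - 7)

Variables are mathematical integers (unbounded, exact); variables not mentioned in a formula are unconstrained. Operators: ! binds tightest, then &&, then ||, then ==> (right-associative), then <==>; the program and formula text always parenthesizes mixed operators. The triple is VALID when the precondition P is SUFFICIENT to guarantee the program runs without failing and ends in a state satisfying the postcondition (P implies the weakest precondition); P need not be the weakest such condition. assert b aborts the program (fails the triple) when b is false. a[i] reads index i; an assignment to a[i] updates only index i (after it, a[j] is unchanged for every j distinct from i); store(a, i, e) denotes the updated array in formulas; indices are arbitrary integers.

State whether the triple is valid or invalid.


Working backward. After the program, the postcondition (pos + 7 < pos + h - 3 || 3*pos - 8 == 0) && (h + 5 >= -8 ==> data[4] + q + 9 < buf[3] + h - 7) must hold; in canonical form it is (h > 10 || 3*pos == 8) && (h >= -13 ==> data[4] + q < buf[3] + h - 16).
Then branch requires h + pos < 7 && (h > 10 || 3*pos == 8) && (h >= -13 ==> data[4] + q < buf[3] + h - 16); else branch requires ((2*q > data[2] + 3 <==> pos > 0) ==> ((h > 10 || 3*q + 9*w == 8) && (h >= -13 ==> data[4] + q < store(buf, h, 2*w)[3] + h - 16))) && ((!(2*q > data[2] + 3 <==> pos > 0)) ==> ((h > 10 || 3*pos == 8) && (h >= -13 ==> data[4] + q < store(buf, pos + 1, 2*w)[3] + h - 16))).
Before the if: (3*q <= -6 ==> (h + pos < 7 && (h > 10 || 3*pos == 8) && (h >= -13 ==> data[4] + q < buf[3] + h - 16))) && ((!(3*q <= -6)) ==> (((2*q > data[2] + 3 <==> pos > 0) ==> ((h > 10 || 3*q + 9*w == 8) && (h >= -13 ==> data[4] + q < store(buf, h, 2*w)[3] + h - 16))) && ((!(2*q > data[2] + 3 <==> pos > 0)) ==> ((h > 10 || 3*pos == 8) && (h >= -13 ==> data[4] + q < store(buf, pos + 1, 2*w)[3] + h - 16)))))
Before h := h + 4: (3*q <= -6 ==> (h + pos < 3 && (h > 6 || 3*pos == 8) && (h >= -17 ==> data[4] + q < buf[3] + h - 12))) && ((!(3*q <= -6)) ==> (((2*q > data[2] + 3 <==> pos > 0) ==> ((h > 6 || 3*q + 9*w == 8) && (h >= -17 ==> data[4] + q < store(buf, h + 4, 2*w)[3] + h - 12))) && ((!(2*q > data[2] + 3 <==> pos > 0)) ==> ((h > 6 || 3*pos == 8) && (h >= -17 ==> data[4] + q < store(buf, pos + 1, 2*w)[3] + h - 12)))))
The weakest precondition is (3*q <= -6 ==> (h + pos < 3 && (h > 6 || 3*pos == 8) && (h >= -17 ==> data[4] + q < buf[3] + h - 12))) && ((!(3*q <= -6)) ==> (((2*q > data[2] + 3 <==> pos > 0) ==> ((h > 6 || 3*q + 9*w == 8) && (h >= -17 ==> data[4] + q < store(buf, h + 4, 2*w)[3] + h - 12))) && ((!(2*q > data[2] + 3 <==> pos > 0)) ==> ((h > 6 || 3*pos == 8) && (h >= -17 ==> data[4] + q < store(buf, pos + 1, 2*w)[3] + h - 12))))).
Check whether (3*q <= -6 ==> (h + pos < 1 && (h > 6 || 3*pos == 8) && (h >= -17 ==> data[4] + q < buf[3] + h - 12))) && ((!(3*q <= -6)) ==> (((2*q > data[2] + 3 <==> pos > 0) ==> ((h > 6 || 3*q + 9*w == 8) && (h >= -17 ==> data[4] + q < store(buf, h + 4, 2*w)[3] + h - 12))) && ((!(2*q > data[2] + 3 <==> pos > 0)) ==> ((h > 6 || 3*pos == 8) && (h >= -17 ==> data[4] + q < store(buf, pos + 1, 2*w)[3] + h - 12))))) implies it.
Every state satisfying the precondition satisfies the weakest precondition: the implication holds.
Answer: valid


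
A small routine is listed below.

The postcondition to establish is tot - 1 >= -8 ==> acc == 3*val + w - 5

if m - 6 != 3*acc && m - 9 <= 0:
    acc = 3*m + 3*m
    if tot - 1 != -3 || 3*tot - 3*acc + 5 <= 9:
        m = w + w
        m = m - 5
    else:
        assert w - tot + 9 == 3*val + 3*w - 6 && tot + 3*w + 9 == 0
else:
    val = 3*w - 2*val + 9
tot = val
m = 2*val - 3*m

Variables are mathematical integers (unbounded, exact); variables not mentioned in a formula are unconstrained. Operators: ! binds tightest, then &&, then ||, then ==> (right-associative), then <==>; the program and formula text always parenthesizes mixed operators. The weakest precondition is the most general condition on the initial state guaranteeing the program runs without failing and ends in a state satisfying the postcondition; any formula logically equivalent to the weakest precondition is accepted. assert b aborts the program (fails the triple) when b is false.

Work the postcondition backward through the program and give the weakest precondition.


Working backward. After the program, the postcondition tot - 1 >= -8 ==> acc == 3*val + w - 5 must hold; in canonical form it is tot >= -7 ==> acc == 3*val + w - 5.
Before m := 2*val - 3*m: tot >= -7 ==> acc == 3*val + w - 5
Before tot := val: val >= -7 ==> acc == 3*val + w - 5
Then branch requires ((tot != -2 || 3*tot <= 18*m + 4) ==> (val >= -7 ==> 6*m == 3*val + w - 5)) && ((!(tot != -2 || 3*tot <= 18*m + 4)) ==> (tot + 3*val + 2*w == 15 && tot + 3*w == -9 && (val >= -7 ==> 6*m == 3*val + w - 5))); else branch requires 3*w >= 2*val - 16 ==> acc + 6*val == 10*w + 22.
Before the if: ((m != 3*acc + 6 && m <= 9) ==> (((tot != -2 || 3*tot <= 18*m + 4) ==> (val >= -7 ==> 6*m == 3*val + w - 5)) && ((!(tot != -2 || 3*tot <= 18*m + 4)) ==> (tot + 3*val + 2*w == 15 && tot + 3*w == -9 && (val >= -7 ==> 6*m == 3*val + w - 5))))) && ((!(m != 3*acc + 6 && m <= 9)) ==> (3*w >= 2*val - 16 ==> acc + 6*val == 10*w + 22))
Answer: WP = ((m != 3*acc + 6 && m <= 9) ==> (((tot != -2 || 3*tot <= 18*m + 4) ==> (val >= -7 ==> 6*m == 3*val + w - 5)) && ((!(tot != -2 || 3*tot <= 18*m + 4)) ==> (tot + 3*val + 2*w == 15 && tot + 3*w == -9 && (val >= -7 ==> 6*m == 3*val + w - 5))))) && ((!(m != 3*acc + 6 && m <= 9)) ==> (3*w >= 2*val - 16 ==> acc + 6*val == 10*w + 22))


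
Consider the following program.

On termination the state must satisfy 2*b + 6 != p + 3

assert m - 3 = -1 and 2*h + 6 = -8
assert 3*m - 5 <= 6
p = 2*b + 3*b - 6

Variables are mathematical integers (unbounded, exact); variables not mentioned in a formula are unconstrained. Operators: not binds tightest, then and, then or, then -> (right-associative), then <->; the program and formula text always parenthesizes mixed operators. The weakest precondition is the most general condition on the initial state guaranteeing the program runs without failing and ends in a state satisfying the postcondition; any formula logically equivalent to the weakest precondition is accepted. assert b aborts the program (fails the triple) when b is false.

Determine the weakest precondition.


Working backward. After the program, the postcondition 2*b + 6 != p + 3 must hold; in canonical form it is 2*b != p - 3.
Before p := 2*b + 3*b - 6: 3*b != 9
Before assert 3*m - 5 <= 6: 3*m <= 11 and 3*b != 9
Before assert m - 3 = -1 and 2*h + 6 = -8: m = 2 and 2*h = -14 and 3*m <= 11 and 3*b != 9
Answer: WP = m = 2 and 2*h = -14 and 3*m <= 11 and 3*b != 9


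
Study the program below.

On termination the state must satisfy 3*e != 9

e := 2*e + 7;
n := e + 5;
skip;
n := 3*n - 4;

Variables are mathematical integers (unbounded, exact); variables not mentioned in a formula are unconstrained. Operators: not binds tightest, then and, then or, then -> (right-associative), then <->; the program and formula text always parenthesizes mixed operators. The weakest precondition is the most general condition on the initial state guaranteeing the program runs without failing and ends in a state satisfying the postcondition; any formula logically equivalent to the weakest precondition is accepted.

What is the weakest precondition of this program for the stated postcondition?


Working backward. After the program, 3*e != 9 must hold.
Before n := 3*n - 4: 3*e != 9
Before skip: 3*e != 9
Before n := e + 5: 3*e != 9
Before e := 2*e + 7: 6*e != -12
Answer: WP = 6*e != -12


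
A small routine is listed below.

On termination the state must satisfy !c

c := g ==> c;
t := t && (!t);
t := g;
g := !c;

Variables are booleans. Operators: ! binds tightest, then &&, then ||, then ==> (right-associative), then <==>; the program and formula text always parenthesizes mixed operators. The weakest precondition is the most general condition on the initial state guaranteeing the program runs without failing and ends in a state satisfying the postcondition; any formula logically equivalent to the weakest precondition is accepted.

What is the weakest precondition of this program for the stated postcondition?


Working backward. After the program, !c must hold.
Before g := !c: !c
Before t := g: !c
Before t := t && (!t): !c
Before c := g ==> c: !(g ==> c)
Answer: WP = !(g ==> c)


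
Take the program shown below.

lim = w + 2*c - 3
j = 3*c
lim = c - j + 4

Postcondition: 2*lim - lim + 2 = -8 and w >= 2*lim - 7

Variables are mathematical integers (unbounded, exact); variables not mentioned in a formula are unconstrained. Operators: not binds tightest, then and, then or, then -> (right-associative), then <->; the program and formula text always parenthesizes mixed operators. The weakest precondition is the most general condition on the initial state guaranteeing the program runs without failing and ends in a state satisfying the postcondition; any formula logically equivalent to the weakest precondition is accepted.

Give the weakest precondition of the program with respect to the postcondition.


Working backward. After the program, the postcondition 2*lim - lim + 2 = -8 and w >= 2*lim - 7 must hold; in canonical form it is lim = -10 and w >= 2*lim - 7.
Before lim := c - j + 4: c = j - 14 and 2*j + w >= 2*c + 1
Before j := 3*c: 2*c = 14 and 4*c + w >= 1
Before lim := w + 2*c - 3: 2*c = 14 and 4*c + w >= 1
Answer: WP = 2*c = 14 and 4*c + w >= 1


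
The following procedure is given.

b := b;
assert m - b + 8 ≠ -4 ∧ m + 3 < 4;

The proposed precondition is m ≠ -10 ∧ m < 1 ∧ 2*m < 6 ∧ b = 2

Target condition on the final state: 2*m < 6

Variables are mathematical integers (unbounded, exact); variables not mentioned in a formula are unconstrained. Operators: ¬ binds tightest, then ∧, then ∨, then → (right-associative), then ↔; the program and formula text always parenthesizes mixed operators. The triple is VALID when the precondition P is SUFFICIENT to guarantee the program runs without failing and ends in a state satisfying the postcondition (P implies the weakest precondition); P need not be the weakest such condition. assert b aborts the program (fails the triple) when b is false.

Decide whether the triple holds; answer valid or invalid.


Working backward. After the program, 2*m < 6 must hold.
Before assert m - b + 8 ≠ -4 ∧ m + 3 < 4: m ≠ b - 12 ∧ m < 1 ∧ 2*m < 6
Before b := b: m ≠ b - 12 ∧ m < 1 ∧ 2*m < 6
The weakest precondition is m ≠ b - 12 ∧ m < 1 ∧ 2*m < 6.
Check whether m ≠ -10 ∧ m < 1 ∧ 2*m < 6 ∧ b = 2 implies it.
Every state satisfying the precondition satisfies the weakest precondition: the implication holds.
Answer: valid


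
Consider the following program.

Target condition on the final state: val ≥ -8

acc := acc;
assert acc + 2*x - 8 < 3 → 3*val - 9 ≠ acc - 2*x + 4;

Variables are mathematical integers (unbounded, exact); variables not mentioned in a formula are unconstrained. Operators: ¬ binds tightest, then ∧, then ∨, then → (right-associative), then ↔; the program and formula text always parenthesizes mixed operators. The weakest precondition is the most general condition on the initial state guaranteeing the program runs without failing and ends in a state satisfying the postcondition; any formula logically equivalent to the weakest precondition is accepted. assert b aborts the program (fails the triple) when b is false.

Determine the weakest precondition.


Working backward. After the program, val ≥ -8 must hold.
Before assert acc + 2*x - 8 < 3 → 3*val - 9 ≠ acc - 2*x + 4: (acc + 2*x < 11 → 3*val + 2*x ≠ acc + 13) ∧ val ≥ -8
Before acc := acc: (acc + 2*x < 11 → 3*val + 2*x ≠ acc + 13) ∧ val ≥ -8
Answer: WP = (acc + 2*x < 11 → 3*val + 2*x ≠ acc + 13) ∧ val ≥ -8


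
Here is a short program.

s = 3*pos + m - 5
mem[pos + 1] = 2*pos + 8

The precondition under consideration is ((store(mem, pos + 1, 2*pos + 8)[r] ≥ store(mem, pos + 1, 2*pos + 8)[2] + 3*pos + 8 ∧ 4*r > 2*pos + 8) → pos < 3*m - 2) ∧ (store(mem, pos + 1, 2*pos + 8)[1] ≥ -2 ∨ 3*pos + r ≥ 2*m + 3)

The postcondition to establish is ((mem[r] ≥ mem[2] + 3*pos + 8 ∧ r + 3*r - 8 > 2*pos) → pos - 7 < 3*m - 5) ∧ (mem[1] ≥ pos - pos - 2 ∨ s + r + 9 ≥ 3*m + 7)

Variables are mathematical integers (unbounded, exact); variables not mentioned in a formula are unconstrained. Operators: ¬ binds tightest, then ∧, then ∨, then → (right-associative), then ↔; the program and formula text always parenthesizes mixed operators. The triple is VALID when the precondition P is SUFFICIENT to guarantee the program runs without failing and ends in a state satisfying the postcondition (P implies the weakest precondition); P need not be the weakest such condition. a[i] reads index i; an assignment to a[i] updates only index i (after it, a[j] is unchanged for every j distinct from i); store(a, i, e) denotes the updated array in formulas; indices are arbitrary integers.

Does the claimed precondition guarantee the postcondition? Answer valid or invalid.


Working backward. After the program, the postcondition ((mem[r] ≥ mem[2] + 3*pos + 8 ∧ r + 3*r - 8 > 2*pos) → pos - 7 < 3*m - 5) ∧ (mem[1] ≥ pos - pos - 2 ∨ s + r + 9 ≥ 3*m + 7) must hold; in canonical form it is ((mem[r] ≥ mem[2] + 3*pos + 8 ∧ 4*r > 2*pos + 8) → pos < 3*m + 2) ∧ (mem[1] ≥ -2 ∨ r + s ≥ 3*m - 2).
Before mem[pos + 1] := 2*pos + 8: ((store(mem, pos + 1, 2*pos + 8)[r] ≥ store(mem, pos + 1, 2*pos + 8)[2] + 3*pos + 8 ∧ 4*r > 2*pos + 8) → pos < 3*m + 2) ∧ (store(mem, pos + 1, 2*pos + 8)[1] ≥ -2 ∨ r + s ≥ 3*m - 2)
Before s := 3*pos + m - 5: ((store(mem, pos + 1, 2*pos + 8)[r] ≥ store(mem, pos + 1, 2*pos + 8)[2] + 3*pos + 8 ∧ 4*r > 2*pos + 8) → pos < 3*m + 2) ∧ (store(mem, pos + 1, 2*pos + 8)[1] ≥ -2 ∨ 3*pos + r ≥ 2*m + 3)
The weakest precondition is ((store(mem, pos + 1, 2*pos + 8)[r] ≥ store(mem, pos + 1, 2*pos + 8)[2] + 3*pos + 8 ∧ 4*r > 2*pos + 8) → pos < 3*m + 2) ∧ (store(mem, pos + 1, 2*pos + 8)[1] ≥ -2 ∨ 3*pos + r ≥ 2*m + 3).
Check whether ((store(mem, pos + 1, 2*pos + 8)[r] ≥ store(mem, pos + 1, 2*pos + 8)[2] + 3*pos + 8 ∧ 4*r > 2*pos + 8) → pos < 3*m - 2) ∧ (store(mem, pos + 1, 2*pos + 8)[1] ≥ -2 ∨ 3*pos + r ≥ 2*m + 3) implies it.
Every state satisfying the precondition satisfies the weakest precondition: the implication holds.
Answer: valid


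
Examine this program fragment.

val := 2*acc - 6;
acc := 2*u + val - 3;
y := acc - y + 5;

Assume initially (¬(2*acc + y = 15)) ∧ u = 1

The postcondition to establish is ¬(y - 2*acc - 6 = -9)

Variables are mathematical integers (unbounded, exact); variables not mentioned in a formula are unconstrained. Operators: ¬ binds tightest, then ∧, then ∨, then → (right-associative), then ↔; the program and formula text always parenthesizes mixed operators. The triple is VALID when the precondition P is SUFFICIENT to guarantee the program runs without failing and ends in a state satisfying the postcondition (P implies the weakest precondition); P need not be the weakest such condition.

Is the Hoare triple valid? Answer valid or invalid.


Working backward. After the program, the postcondition ¬(y - 2*acc - 6 = -9) must hold; in canonical form it is ¬(y = 2*acc - 3).
Before y := acc - y + 5: ¬(acc + y = 8)
Before acc := 2*u + val - 3: ¬(2*u + val + y = 11)
Before val := 2*acc - 6: ¬(2*acc + 2*u + y = 17)
The weakest precondition is ¬(2*acc + 2*u + y = 17).
Check whether (¬(2*acc + y = 15)) ∧ u = 1 implies it.
Every state satisfying the precondition satisfies the weakest precondition: the implication holds.
Answer: valid


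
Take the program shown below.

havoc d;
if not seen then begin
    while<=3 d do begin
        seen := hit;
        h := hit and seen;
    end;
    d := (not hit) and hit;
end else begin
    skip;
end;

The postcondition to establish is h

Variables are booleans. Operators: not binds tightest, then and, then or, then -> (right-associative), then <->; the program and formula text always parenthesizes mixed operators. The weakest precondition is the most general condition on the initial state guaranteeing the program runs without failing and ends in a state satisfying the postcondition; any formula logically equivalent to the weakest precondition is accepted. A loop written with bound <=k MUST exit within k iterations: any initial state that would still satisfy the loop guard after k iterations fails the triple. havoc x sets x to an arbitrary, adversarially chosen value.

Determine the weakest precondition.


Working backward. After the program, h must hold.
Then branch requires (d -> ((d -> ((d -> ((not d) and hit)) and ((not d) -> hit))) and ((not d) -> hit))) and ((not d) -> h); else branch requires h.
Before the if: ((not seen) -> ((d -> ((d -> ((d -> ((not d) and hit)) and ((not d) -> hit))) and ((not d) -> hit))) and ((not d) -> h))) and (seen -> h)
Before havoc d: seen and (seen -> h) and ((not seen) -> h)
Answer: WP = seen and (seen -> h) and ((not seen) -> h)


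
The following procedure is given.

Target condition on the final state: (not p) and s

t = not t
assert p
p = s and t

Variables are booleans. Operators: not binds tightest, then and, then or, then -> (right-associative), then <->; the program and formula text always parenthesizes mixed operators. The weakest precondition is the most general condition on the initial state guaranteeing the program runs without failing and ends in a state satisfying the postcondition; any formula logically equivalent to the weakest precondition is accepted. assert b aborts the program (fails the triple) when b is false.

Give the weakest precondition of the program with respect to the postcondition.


Working backward. After the program, (not p) and s must hold.
Before p := s and t: (not (s and t)) and s
Before assert p: p and (not (s and t)) and s
Before t := not t: p and (not (s and (not t))) and s
Answer: WP = p and (not (s and (not t))) and s


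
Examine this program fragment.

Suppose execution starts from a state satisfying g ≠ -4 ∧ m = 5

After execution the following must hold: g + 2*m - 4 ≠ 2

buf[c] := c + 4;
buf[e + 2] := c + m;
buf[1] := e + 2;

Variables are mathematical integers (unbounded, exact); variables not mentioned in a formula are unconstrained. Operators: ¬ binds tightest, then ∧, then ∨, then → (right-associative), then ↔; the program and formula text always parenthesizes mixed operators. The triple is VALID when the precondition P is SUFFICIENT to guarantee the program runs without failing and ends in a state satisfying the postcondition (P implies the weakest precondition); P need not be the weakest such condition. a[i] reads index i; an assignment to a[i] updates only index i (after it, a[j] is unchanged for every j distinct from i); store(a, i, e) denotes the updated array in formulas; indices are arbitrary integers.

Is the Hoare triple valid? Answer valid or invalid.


Working backward. After the program, the postcondition g + 2*m - 4 ≠ 2 must hold; in canonical form it is g + 2*m ≠ 6.
Before buf[1] := e + 2: g + 2*m ≠ 6
Before buf[e + 2] := c + m: g + 2*m ≠ 6
Before buf[c] := c + 4: g + 2*m ≠ 6
The weakest precondition is g + 2*m ≠ 6.
Check whether g ≠ -4 ∧ m = 5 implies it.
Every state satisfying the precondition satisfies the weakest precondition: the implication holds.
Answer: valid


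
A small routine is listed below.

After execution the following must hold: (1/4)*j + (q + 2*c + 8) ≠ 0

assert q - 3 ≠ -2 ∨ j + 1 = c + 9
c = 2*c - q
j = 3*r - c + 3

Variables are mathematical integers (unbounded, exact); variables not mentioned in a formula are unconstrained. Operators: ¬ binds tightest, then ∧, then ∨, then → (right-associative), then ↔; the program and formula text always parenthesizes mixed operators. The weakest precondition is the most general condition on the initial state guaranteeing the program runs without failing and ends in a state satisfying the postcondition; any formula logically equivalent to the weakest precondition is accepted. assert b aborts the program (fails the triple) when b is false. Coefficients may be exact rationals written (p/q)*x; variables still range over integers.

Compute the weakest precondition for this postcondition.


Working backward. After the program, the postcondition (1/4)*j + (q + 2*c + 8) ≠ 0 must hold; in canonical form it is 2*c + (1/4)*j + q ≠ -8.
Before j := 3*r - c + 3: (7/4)*c + q + (3/4)*r ≠ -35/4
Before c := 2*c - q: (7/2)*c + (3/4)*r ≠ (3/4)*q - 35/4
Before assert q - 3 ≠ -2 ∨ j + 1 = c + 9: (q ≠ 1 ∨ j = c + 8) ∧ (7/2)*c + (3/4)*r ≠ (3/4)*q - 35/4
Answer: WP = (q ≠ 1 ∨ j = c + 8) ∧ (7/2)*c + (3/4)*r ≠ (3/4)*q - 35/4


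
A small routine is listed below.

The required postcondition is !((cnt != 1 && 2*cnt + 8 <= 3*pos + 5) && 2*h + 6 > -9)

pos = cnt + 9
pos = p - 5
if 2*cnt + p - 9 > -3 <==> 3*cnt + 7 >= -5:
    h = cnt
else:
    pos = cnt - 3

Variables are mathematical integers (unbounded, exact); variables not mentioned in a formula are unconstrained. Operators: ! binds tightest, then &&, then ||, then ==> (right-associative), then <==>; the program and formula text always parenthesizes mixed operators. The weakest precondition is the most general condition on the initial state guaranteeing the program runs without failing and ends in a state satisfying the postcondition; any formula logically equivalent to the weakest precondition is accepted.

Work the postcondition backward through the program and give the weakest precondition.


Working backward. After the program, the postcondition !((cnt != 1 && 2*cnt + 8 <= 3*pos + 5) && 2*h + 6 > -9) must hold; in canonical form it is !(cnt != 1 && 2*cnt <= 3*pos - 3 && 2*h > -15).
Then branch requires !(cnt != 1 && 2*cnt <= 3*pos - 3 && 2*cnt > -15); else branch requires !(cnt != 1 && cnt >= 12 && 2*h > -15).
Before the if: ((2*cnt + p > 6 <==> 3*cnt >= -12) ==> (!(cnt != 1 && 2*cnt <= 3*pos - 3 && 2*cnt > -15))) && ((!(2*cnt + p > 6 <==> 3*cnt >= -12)) ==> (!(cnt != 1 && cnt >= 12 && 2*h > -15)))
Before pos := p - 5: ((2*cnt + p > 6 <==> 3*cnt >= -12) ==> (!(cnt != 1 && 2*cnt <= 3*p - 18 && 2*cnt > -15))) && ((!(2*cnt + p > 6 <==> 3*cnt >= -12)) ==> (!(cnt != 1 && cnt >= 12 && 2*h > -15)))
Before pos := cnt + 9: ((2*cnt + p > 6 <==> 3*cnt >= -12) ==> (!(cnt != 1 && 2*cnt <= 3*p - 18 && 2*cnt > -15))) && ((!(2*cnt + p > 6 <==> 3*cnt >= -12)) ==> (!(cnt != 1 && cnt >= 12 && 2*h > -15)))
Answer: WP = ((2*cnt + p > 6 <==> 3*cnt >= -12) ==> (!(cnt != 1 && 2*cnt <= 3*p - 18 && 2*cnt > -15))) && ((!(2*cnt + p > 6 <==> 3*cnt >= -12)) ==> (!(cnt != 1 && cnt >= 12 && 2*h > -15)))


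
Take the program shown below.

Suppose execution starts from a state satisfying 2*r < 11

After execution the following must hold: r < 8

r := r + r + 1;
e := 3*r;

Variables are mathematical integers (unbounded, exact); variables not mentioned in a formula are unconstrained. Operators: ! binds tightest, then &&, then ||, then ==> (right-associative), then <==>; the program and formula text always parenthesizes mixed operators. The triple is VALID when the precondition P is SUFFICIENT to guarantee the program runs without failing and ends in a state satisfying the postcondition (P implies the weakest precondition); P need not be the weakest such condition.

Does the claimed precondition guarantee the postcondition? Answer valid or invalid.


Working backward. After the program, r < 8 must hold.
Before e := 3*r: r < 8
Before r := r + r + 1: 2*r < 7
The weakest precondition is 2*r < 7.
Check whether 2*r < 11 implies it.
Countermodel: at the initial state r = 4, the precondition holds but the weakest precondition fails.
Answer: invalid


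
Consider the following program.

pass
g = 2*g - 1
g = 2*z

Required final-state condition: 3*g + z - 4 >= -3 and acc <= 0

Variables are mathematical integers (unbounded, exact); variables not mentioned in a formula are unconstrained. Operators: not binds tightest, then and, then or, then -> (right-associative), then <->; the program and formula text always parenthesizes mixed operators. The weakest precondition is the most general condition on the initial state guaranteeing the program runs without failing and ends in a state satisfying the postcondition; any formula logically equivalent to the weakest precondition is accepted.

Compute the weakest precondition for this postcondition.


Working backward. After the program, the postcondition 3*g + z - 4 >= -3 and acc <= 0 must hold; in canonical form it is 3*g + z >= 1 and acc <= 0.
Before g := 2*z: 7*z >= 1 and acc <= 0
Before g := 2*g - 1: 7*z >= 1 and acc <= 0
Before skip: 7*z >= 1 and acc <= 0
Answer: WP = 7*z >= 1 and acc <= 0


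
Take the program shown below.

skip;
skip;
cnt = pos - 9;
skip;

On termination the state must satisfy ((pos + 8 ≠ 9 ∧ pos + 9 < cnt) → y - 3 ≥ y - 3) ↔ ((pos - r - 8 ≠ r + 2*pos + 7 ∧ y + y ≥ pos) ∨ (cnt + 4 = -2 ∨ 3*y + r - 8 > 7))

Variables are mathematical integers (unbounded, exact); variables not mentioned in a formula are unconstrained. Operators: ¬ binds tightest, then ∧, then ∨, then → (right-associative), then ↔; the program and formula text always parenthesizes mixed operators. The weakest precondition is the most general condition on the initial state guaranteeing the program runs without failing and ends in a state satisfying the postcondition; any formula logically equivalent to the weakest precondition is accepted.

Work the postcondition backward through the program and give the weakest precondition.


Working backward. After the program, the postcondition ((pos + 8 ≠ 9 ∧ pos + 9 < cnt) → y - 3 ≥ y - 3) ↔ ((pos - r - 8 ≠ r + 2*pos + 7 ∧ y + y ≥ pos) ∨ (cnt + 4 = -2 ∨ 3*y + r - 8 > 7)) must hold; in canonical form it is (pos + 2*r ≠ -15 ∧ 2*y ≥ pos) ∨ cnt = -6 ∨ r + 3*y > 15.
Before skip: (pos + 2*r ≠ -15 ∧ 2*y ≥ pos) ∨ cnt = -6 ∨ r + 3*y > 15
Before cnt := pos - 9: (pos + 2*r ≠ -15 ∧ 2*y ≥ pos) ∨ pos = 3 ∨ r + 3*y > 15
Before skip: (pos + 2*r ≠ -15 ∧ 2*y ≥ pos) ∨ pos = 3 ∨ r + 3*y > 15
Before skip: (pos + 2*r ≠ -15 ∧ 2*y ≥ pos) ∨ pos = 3 ∨ r + 3*y > 15
Answer: WP = (pos + 2*r ≠ -15 ∧ 2*y ≥ pos) ∨ pos = 3 ∨ r + 3*y > 15


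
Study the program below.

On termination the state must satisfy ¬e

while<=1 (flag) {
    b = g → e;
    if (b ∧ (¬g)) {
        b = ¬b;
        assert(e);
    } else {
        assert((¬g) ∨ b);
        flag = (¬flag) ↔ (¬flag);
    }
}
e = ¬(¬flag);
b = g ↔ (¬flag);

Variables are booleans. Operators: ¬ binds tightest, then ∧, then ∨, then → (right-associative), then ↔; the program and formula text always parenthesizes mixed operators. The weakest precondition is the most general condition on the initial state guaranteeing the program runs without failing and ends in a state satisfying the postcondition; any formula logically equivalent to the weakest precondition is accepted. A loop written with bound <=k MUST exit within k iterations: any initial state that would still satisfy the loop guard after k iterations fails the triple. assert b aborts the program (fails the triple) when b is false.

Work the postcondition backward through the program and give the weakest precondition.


Working backward. After the program, ¬e must hold.
Before b := g ↔ (¬flag): ¬e
Before e := ¬(¬flag): ¬flag
Before the loop (bound <=1), unroll the exhaustion recursion (WP_0 = exit-now case; WP_j = one more guarded iteration, up to j = 1):
  WP_0: ¬flag
  WP_1: flag → ((((g → e) ∧ (¬g)) → (e ∧ (¬flag))) ∧ (g → e) ∧ (¬g))
So before the loop: flag → ((((g → e) ∧ (¬g)) → (e ∧ (¬flag))) ∧ (g → e) ∧ (¬g))
Answer: WP = flag → ((((g → e) ∧ (¬g)) → (e ∧ (¬flag))) ∧ (g → e) ∧ (¬g))


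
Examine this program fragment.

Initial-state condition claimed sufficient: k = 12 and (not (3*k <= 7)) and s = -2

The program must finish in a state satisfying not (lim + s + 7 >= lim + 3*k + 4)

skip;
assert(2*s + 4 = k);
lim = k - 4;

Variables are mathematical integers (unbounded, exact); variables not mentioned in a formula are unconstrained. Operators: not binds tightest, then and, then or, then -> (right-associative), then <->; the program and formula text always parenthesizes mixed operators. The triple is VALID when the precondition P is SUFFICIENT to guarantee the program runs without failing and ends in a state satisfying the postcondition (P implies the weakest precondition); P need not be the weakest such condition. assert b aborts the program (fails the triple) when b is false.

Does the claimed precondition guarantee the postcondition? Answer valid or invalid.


Working backward. After the program, the postcondition not (lim + s + 7 >= lim + 3*k + 4) must hold; in canonical form it is not (s >= 3*k - 3).
Before lim := k - 4: not (s >= 3*k - 3)
Before assert 2*s + 4 = k: 2*s = k - 4 and (not (s >= 3*k - 3))
Before skip: 2*s = k - 4 and (not (s >= 3*k - 3))
The weakest precondition is 2*s = k - 4 and (not (s >= 3*k - 3)).
Check whether k = 12 and (not (3*k <= 7)) and s = -2 implies it.
Countermodel: at the initial state k = 12, s = -2, the precondition holds but the weakest precondition fails.
Answer: invalid
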